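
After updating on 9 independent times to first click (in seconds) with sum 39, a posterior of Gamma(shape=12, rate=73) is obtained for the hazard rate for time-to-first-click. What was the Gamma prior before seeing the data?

Gamma(shape=3, rate=34)

For an exponential likelihood with a Gamma(α, β) prior on the rate, n observations with total T give posterior Gamma(α+n, β+T).
So α = 12 − 9 = 3 and β = 73 − 39 = 34.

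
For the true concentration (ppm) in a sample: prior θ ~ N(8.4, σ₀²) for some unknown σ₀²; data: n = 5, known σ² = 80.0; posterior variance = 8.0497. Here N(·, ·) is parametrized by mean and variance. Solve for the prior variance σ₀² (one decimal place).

σ₀² = 16.2

For the Normal–Normal model with known σ², precisions add: τ_n = τ₀ + n/σ².
So 1/σ₀² = 1/8.0497 − 5/80.0 = 0.124228 − 0.062500 = 0.061728.
Hence σ₀² = 1/0.061728 ≈ 16.2.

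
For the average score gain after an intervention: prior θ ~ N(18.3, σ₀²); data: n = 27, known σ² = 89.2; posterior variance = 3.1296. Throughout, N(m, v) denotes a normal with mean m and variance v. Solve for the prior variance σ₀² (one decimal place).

σ₀² = 59.4

For the Normal–Normal model with known σ², precisions add: τ_n = τ₀ + n/σ².
So 1/σ₀² = 1/3.1296 − 27/89.2 = 0.319530 − 0.302691 = 0.016839.
Hence σ₀² = 1/0.016839 ≈ 59.4.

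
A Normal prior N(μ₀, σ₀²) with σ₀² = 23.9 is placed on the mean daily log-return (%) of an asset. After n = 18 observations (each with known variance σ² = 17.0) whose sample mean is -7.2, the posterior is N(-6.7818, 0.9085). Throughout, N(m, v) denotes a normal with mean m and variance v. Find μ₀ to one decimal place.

μ₀ = 3.8

The posterior mean is a precision-weighted average: μ_n = (τ₀μ₀ + τ_data·x̄)/(τ₀+τ_data), with τ₀=1/σ₀² and τ_data=n/σ².
Here τ₀ = 1/23.9 = 0.041841 and τ_data = 18/17.0 = 1.058824, so τ_n = 1.100665.
Rearranging for μ₀: μ₀ = (μ_n·τ_n − τ_data·x̄)/τ₀ = (-6.7818·1.100665 − 1.058824·-7.2) / 0.041841 = 0.159043/0.041841 ≈ 3.8.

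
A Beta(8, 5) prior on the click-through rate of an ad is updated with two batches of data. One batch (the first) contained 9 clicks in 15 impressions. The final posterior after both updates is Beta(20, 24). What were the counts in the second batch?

Because Beta–binomial updating is additive in the counts, the combined data contributed (α_post−α_prior, β_post−β_prior) successes and failures.
Total across both batches: 20−8=12 clicks, 24−5=19 non-clicks.
Subtract the first batch: 12−9=3 clicks and 19−6=13 non-clicks.

3 clicks and 13 non-clicks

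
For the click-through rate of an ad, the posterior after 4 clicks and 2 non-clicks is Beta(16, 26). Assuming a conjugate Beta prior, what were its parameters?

A Beta(α, β) prior with s successes and f failures in binomial data gives a Beta(α+s, β+f) posterior.
So α = 16 − 4 = 12 and β = 26 − 2 = 24.

Beta(12, 24)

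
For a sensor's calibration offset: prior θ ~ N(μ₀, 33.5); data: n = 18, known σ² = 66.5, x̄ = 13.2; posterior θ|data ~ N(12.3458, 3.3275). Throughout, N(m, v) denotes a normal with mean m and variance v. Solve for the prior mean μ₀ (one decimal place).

μ₀ = 4.6

The posterior mean is a precision-weighted average: μ_n = (τ₀μ₀ + τ_data·x̄)/(τ₀+τ_data), with τ₀=1/σ₀² and τ_data=n/σ².
Here τ₀ = 1/33.5 = 0.029851 and τ_data = 18/66.5 = 0.270677, so τ_n = 0.300528.
Rearranging for μ₀: μ₀ = (μ_n·τ_n − τ_data·x̄)/τ₀ = (12.3458·0.300528 − 0.270677·13.2) / 0.029851 = 0.137322/0.029851 ≈ 4.6.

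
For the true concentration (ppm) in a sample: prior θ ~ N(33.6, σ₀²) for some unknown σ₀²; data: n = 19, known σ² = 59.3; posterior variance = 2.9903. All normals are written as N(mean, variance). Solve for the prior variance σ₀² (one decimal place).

σ₀² = 71.4

For the Normal–Normal model with known σ², precisions add: τ_n = τ₀ + n/σ².
So 1/σ₀² = 1/2.9903 − 19/59.3 = 0.334415 − 0.320405 = 0.014010.
Hence σ₀² = 1/0.014010 ≈ 71.4.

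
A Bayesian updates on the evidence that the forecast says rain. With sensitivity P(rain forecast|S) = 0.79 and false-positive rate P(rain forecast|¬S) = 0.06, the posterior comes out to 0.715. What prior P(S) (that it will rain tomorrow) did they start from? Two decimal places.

P(S) = 0.16

Bayes' rule in odds form gives O(S|E) = O(S)·[P(E|S)/P(E|¬S)], hence O(S) = O(S|E)/LR.
Posterior odds = 0.715/(1−0.715) = 2.5088. LR = 0.79/0.06 = 13.1667.
Prior odds = 2.5088/13.1667 = 0.1905, so P(S) = 0.1905/(1+0.1905) ≈ 0.16.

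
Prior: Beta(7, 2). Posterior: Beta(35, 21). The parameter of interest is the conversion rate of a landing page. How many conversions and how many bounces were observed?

28 conversions and 19 bounces

A Beta(α, β) prior with s successes and f failures in binomial data gives a Beta(α+s, β+f) posterior.
So s = 35 − 7 = 28 and f = 21 − 2 = 19.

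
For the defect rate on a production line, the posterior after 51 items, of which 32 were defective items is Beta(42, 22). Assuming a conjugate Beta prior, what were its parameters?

Under Beta–binomial conjugacy the posterior parameters are (a+s, b+f).
Subtract the data counts: 42−32=10, 22−19=3.

Beta(10, 3)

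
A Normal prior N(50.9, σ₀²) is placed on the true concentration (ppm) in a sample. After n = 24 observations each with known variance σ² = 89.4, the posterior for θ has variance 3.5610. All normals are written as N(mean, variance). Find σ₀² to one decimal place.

For the Normal–Normal model with known σ², precisions add: τ_n = τ₀ + n/σ².
So 1/σ₀² = 1/3.5610 − 24/89.4 = 0.280820 − 0.268456 = 0.012364.
Hence σ₀² = 1/0.012364 ≈ 80.9.

σ₀² = 80.9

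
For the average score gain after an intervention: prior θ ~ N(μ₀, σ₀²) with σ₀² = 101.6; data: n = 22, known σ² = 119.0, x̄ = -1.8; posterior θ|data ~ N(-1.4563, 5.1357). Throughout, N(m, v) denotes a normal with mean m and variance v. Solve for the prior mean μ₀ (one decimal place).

The posterior mean is a precision-weighted average: μ_n = (τ₀μ₀ + τ_data·x̄)/(τ₀+τ_data), with τ₀=1/σ₀² and τ_data=n/σ².
Here τ₀ = 1/101.6 = 0.009843 and τ_data = 22/119.0 = 0.184874, so τ_n = 0.194717.
Rearranging for μ₀: μ₀ = (μ_n·τ_n − τ_data·x̄)/τ₀ = (-1.4563·0.194717 − 0.184874·-1.8) / 0.009843 = 0.049207/0.009843 ≈ 5.0.

μ₀ = 5.0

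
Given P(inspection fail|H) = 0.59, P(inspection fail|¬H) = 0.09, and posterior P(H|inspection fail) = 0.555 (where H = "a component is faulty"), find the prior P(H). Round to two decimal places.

P(H) = 0.16

In odds form, posterior odds = prior odds × likelihood ratio, so prior odds = posterior odds ÷ LR.
Posterior odds = 0.555/(1−0.555) = 1.2472. LR = 0.59/0.09 = 6.5556.
Prior odds = 1.2472/6.5556 = 0.1902, so P(H) = 0.1902/(1+0.1902) ≈ 0.16.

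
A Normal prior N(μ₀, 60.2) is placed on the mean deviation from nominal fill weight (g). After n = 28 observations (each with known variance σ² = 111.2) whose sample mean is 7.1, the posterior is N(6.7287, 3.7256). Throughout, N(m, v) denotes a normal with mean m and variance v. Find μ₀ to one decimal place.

The posterior mean is a precision-weighted average: μ_n = (τ₀μ₀ + τ_data·x̄)/(τ₀+τ_data), with τ₀=1/σ₀² and τ_data=n/σ².
Here τ₀ = 1/60.2 = 0.016611 and τ_data = 28/111.2 = 0.251799, so τ_n = 0.268410.
Rearranging for μ₀: μ₀ = (μ_n·τ_n − τ_data·x̄)/τ₀ = (6.7287·0.268410 − 0.251799·7.1) / 0.016611 = 0.018277/0.016611 ≈ 1.1.

μ₀ = 1.1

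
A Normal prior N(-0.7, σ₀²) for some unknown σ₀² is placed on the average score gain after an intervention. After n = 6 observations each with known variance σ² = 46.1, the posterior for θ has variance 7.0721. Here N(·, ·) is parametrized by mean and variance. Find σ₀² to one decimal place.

For the Normal–Normal model with known σ², precisions add: τ_n = τ₀ + n/σ².
So 1/σ₀² = 1/7.0721 − 6/46.1 = 0.141401 − 0.130152 = 0.011249.
Hence σ₀² = 1/0.011249 ≈ 88.9.

σ₀² = 88.9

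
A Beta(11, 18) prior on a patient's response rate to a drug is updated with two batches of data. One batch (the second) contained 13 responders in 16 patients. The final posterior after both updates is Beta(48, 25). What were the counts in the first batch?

Sequential conjugate updates are equivalent to a single update on the pooled data, so total successes = posterior α − prior α and total failures = posterior β − prior β.
Total across both batches: 48−11=37 responders, 25−18=7 non-responders.
Subtract the second batch: 37−13=24 responders and 7−3=4 non-responders.

24 responders and 4 non-responders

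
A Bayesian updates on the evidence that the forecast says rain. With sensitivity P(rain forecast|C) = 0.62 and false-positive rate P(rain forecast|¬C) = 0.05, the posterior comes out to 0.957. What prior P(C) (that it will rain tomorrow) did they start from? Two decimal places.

Bayes' rule in odds form gives O(C|E) = O(C)·[P(E|C)/P(E|¬C)], hence O(C) = O(C|E)/LR.
Posterior odds = 0.957/(1−0.957) = 22.2558. LR = 0.62/0.05 = 12.4000.
Prior odds = 22.2558/12.4000 = 1.7948, so P(C) = 1.7948/(1+1.7948) ≈ 0.64.

P(C) = 0.64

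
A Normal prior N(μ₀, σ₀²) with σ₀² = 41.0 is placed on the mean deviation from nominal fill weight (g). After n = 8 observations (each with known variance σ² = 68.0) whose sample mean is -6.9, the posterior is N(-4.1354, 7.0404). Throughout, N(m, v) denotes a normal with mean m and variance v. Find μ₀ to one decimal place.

μ₀ = 9.2

The posterior mean is a precision-weighted average: μ_n = (τ₀μ₀ + τ_data·x̄)/(τ₀+τ_data), with τ₀=1/σ₀² and τ_data=n/σ².
Here τ₀ = 1/41.0 = 0.024390 and τ_data = 8/68.0 = 0.117647, so τ_n = 0.142037.
Rearranging for μ₀: μ₀ = (μ_n·τ_n − τ_data·x̄)/τ₀ = (-4.1354·0.142037 − 0.117647·-6.9) / 0.024390 = 0.224384/0.024390 ≈ 9.2.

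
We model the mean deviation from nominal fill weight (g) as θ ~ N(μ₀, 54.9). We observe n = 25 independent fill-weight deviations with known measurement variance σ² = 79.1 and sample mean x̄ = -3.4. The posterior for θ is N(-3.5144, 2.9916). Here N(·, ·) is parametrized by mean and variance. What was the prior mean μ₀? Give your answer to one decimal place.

The posterior mean is a precision-weighted average: μ_n = (τ₀μ₀ + τ_data·x̄)/(τ₀+τ_data), with τ₀=1/σ₀² and τ_data=n/σ².
Here τ₀ = 1/54.9 = 0.018215 and τ_data = 25/79.1 = 0.316056, so τ_n = 0.334271.
Rearranging for μ₀: μ₀ = (μ_n·τ_n − τ_data·x̄)/τ₀ = (-3.5144·0.334271 − 0.316056·-3.4) / 0.018215 = -0.100172/0.018215 ≈ -5.5.

μ₀ = -5.5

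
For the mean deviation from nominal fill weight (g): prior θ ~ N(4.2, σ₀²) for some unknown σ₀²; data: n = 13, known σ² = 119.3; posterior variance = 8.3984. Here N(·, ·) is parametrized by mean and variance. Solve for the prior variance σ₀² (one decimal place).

For the Normal–Normal model with known σ², precisions add: τ_n = τ₀ + n/σ².
So 1/σ₀² = 1/8.3984 − 13/119.3 = 0.119070 − 0.108969 = 0.010101.
Hence σ₀² = 1/0.010101 ≈ 99.0.

σ₀² = 99.0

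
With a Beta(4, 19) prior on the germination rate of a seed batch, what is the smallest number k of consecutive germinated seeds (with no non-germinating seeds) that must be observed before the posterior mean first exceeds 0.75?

k = 54

After k germinated seeds and 0 non-germinating seeds the posterior is Beta(4+k, 19), with mean (4+k)/(4+19+k).
Set (4+k)/(23+k) > 0.75 and solve: k > (0.75·23 − 4)/(1 − 0.75) = 53.000.
The smallest integer exceeding 53.000 is 54.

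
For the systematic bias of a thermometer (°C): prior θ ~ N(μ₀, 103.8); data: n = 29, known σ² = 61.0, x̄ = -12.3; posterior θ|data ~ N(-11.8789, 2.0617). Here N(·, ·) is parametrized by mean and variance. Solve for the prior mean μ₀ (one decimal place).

The posterior mean is a precision-weighted average: μ_n = (τ₀μ₀ + τ_data·x̄)/(τ₀+τ_data), with τ₀=1/σ₀² and τ_data=n/σ².
Here τ₀ = 1/103.8 = 0.009634 and τ_data = 29/61.0 = 0.475410, so τ_n = 0.485044.
Rearranging for μ₀: μ₀ = (μ_n·τ_n − τ_data·x̄)/τ₀ = (-11.8789·0.485044 − 0.475410·-12.3) / 0.009634 = 0.085754/0.009634 ≈ 8.9.

μ₀ = 8.9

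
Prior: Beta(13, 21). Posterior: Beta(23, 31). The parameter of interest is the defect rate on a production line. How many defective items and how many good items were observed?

10 defective items and 10 good items

Under Beta–binomial conjugacy the posterior parameters are (a+s, b+f).
Match parameters: s=23−13=10, f=31−21=10.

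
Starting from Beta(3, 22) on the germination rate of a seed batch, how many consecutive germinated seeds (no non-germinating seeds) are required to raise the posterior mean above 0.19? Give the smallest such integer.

After k germinated seeds and 0 non-germinating seeds the posterior is Beta(3+k, 22), with mean (3+k)/(3+22+k).
Set (3+k)/(25+k) > 0.19 and solve: k > (0.19·25 − 3)/(1 − 0.19) = 2.160.
The smallest integer exceeding 2.160 is 3, and checking k=3: (6)/(28) = 0.2143 > 0.19.

k = 3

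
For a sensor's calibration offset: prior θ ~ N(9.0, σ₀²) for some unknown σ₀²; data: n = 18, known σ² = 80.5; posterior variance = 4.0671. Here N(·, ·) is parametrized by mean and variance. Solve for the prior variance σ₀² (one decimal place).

σ₀² = 44.9

For the Normal–Normal model with known σ², precisions add: τ_n = τ₀ + n/σ².
So 1/σ₀² = 1/4.0671 − 18/80.5 = 0.245875 − 0.223602 = 0.022273.
Hence σ₀² = 1/0.022273 ≈ 44.9.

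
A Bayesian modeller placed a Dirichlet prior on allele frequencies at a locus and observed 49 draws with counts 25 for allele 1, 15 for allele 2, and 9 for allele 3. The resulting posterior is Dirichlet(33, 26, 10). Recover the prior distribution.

For a Dirichlet(α) prior with multinomial counts c, the posterior is Dirichlet(α + c) componentwise.
Subtract each count from the matching posterior parameter: 33−25=8, 26−15=11, 10−9=1.

Dirichlet(8, 11, 1)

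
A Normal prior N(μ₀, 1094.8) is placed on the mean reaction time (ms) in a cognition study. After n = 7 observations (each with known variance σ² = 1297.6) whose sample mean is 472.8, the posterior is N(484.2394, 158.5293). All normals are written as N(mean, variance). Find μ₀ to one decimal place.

The posterior mean is a precision-weighted average: μ_n = (τ₀μ₀ + τ_data·x̄)/(τ₀+τ_data), with τ₀=1/σ₀² and τ_data=n/σ².
Here τ₀ = 1/1094.8 = 0.000913 and τ_data = 7/1297.6 = 0.005395, so τ_n = 0.006308.
Rearranging for μ₀: μ₀ = (μ_n·τ_n − τ_data·x̄)/τ₀ = (484.2394·0.006308 − 0.005395·472.8) / 0.000913 = 0.503826/0.000913 ≈ 551.8.

μ₀ = 551.8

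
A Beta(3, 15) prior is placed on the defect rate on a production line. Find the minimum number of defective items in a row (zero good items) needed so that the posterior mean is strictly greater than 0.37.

k = 6

After k defective items and 0 good items the posterior is Beta(3+k, 15), with mean (3+k)/(3+15+k).
Set (3+k)/(18+k) > 0.37 and solve: k > (0.37·18 − 3)/(1 − 0.37) = 5.810.
The smallest integer exceeding 5.810 is 6.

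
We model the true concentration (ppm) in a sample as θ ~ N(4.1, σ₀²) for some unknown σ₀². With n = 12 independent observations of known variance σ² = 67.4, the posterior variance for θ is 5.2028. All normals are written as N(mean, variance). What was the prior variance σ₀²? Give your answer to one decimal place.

σ₀² = 70.6

Posterior precision equals prior precision plus data precision: 1/σ_n² = 1/σ₀² + n/σ².
So 1/σ₀² = 1/5.2028 − 12/67.4 = 0.192204 − 0.178042 = 0.014162.
Hence σ₀² = 1/0.014162 ≈ 70.6.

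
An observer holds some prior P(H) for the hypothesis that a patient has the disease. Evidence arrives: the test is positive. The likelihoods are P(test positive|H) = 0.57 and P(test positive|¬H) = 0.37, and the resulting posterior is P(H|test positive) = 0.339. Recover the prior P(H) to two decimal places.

Bayes' rule in odds form gives O(H|E) = O(H)·[P(E|H)/P(E|¬H)], hence O(H) = O(H|E)/LR.
Posterior odds = 0.339/(1−0.339) = 0.5129. LR = 0.57/0.37 = 1.5405.
Prior odds = 0.5129/1.5405 = 0.3329, so P(H) = 0.3329/(1+0.3329) ≈ 0.25.

P(H) = 0.25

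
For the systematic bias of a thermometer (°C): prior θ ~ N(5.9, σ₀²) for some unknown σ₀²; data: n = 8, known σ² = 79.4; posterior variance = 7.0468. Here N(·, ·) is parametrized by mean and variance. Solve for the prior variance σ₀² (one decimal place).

σ₀² = 24.3

For the Normal–Normal model with known σ², precisions add: τ_n = τ₀ + n/σ².
So 1/σ₀² = 1/7.0468 − 8/79.4 = 0.141908 − 0.100756 = 0.041152.
Hence σ₀² = 1/0.041152 ≈ 24.3.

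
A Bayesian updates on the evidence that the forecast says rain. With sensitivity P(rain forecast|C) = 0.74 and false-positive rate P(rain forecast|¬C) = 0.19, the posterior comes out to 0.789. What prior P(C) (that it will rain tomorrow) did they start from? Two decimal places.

P(C) = 0.49

In odds form, posterior odds = prior odds × likelihood ratio, so prior odds = posterior odds ÷ LR.
Posterior odds = 0.789/(1−0.789) = 3.7393. LR = 0.74/0.19 = 3.8947.
Prior odds = 3.7393/3.8947 = 0.9601, so P(C) = 0.9601/(1+0.9601) ≈ 0.49.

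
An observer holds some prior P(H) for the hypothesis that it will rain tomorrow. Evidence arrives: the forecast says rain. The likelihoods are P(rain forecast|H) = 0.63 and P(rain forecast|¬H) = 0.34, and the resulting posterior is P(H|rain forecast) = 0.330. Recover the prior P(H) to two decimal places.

In odds form, posterior odds = prior odds × likelihood ratio, so prior odds = posterior odds ÷ LR.
Posterior odds = 0.330/(1−0.330) = 0.4925. LR = 0.63/0.34 = 1.8529.
Prior odds = 0.4925/1.8529 = 0.2658, so P(H) = 0.2658/(1+0.2658) ≈ 0.21.

P(H) = 0.21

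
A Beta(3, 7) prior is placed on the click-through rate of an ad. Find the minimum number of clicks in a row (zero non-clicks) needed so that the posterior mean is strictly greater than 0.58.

After k clicks and 0 non-clicks the posterior is Beta(3+k, 7), with mean (3+k)/(3+7+k).
Set (3+k)/(10+k) > 0.58 and solve: k > (0.58·10 − 3)/(1 − 0.58) = 6.667.
The smallest integer exceeding 6.667 is 7, and checking k=7: (10)/(17) = 0.5882 > 0.58.

k = 7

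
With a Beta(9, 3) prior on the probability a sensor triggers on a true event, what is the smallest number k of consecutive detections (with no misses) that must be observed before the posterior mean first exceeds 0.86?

After k detections and 0 misses the posterior is Beta(9+k, 3), with mean (9+k)/(9+3+k).
Set (9+k)/(12+k) > 0.86 and solve: k > (0.86·12 − 9)/(1 − 0.86) = 9.429.
The smallest integer exceeding 9.429 is 10, and checking k=10: (19)/(22) = 0.8636 > 0.86.

k = 10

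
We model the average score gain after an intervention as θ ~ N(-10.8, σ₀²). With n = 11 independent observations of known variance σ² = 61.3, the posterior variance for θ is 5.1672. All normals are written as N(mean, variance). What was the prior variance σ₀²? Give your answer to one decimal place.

Posterior precision equals prior precision plus data precision: 1/σ_n² = 1/σ₀² + n/σ².
So 1/σ₀² = 1/5.1672 − 11/61.3 = 0.193528 − 0.179445 = 0.014083.
Hence σ₀² = 1/0.014083 ≈ 71.0.

σ₀² = 71.0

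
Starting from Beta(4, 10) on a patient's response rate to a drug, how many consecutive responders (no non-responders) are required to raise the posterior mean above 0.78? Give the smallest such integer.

After k responders and 0 non-responders the posterior is Beta(4+k, 10), with mean (4+k)/(4+10+k).
Set (4+k)/(14+k) > 0.78 and solve: k > (0.78·14 − 4)/(1 − 0.78) = 31.455.
The smallest integer exceeding 31.455 is 32.

k = 32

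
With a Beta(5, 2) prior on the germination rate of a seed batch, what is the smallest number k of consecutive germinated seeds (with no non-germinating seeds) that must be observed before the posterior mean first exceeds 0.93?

k = 22

After k germinated seeds and 0 non-germinating seeds the posterior is Beta(5+k, 2), with mean (5+k)/(5+2+k).
Set (5+k)/(7+k) > 0.93 and solve: k > (0.93·7 − 5)/(1 − 0.93) = 21.571.
The smallest integer exceeding 21.571 is 22.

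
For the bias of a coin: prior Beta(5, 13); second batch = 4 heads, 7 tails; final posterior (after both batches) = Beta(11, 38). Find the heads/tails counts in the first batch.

Because Beta–binomial updating is additive in the counts, the combined data contributed (α_post−α_prior, β_post−β_prior) successes and failures.
Total across both batches: 11−5=6 heads, 38−13=25 tails.
Subtract the second batch: 6−4=2 heads and 25−7=18 tails.

2 heads and 18 tails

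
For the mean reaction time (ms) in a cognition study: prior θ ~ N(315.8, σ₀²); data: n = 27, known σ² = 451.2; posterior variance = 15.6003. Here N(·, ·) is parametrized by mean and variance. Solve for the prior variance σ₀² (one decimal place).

σ₀² = 234.7

Posterior precision equals prior precision plus data precision: 1/σ_n² = 1/σ₀² + n/σ².
So 1/σ₀² = 1/15.6003 − 27/451.2 = 0.064101 − 0.059840 = 0.004261.
Hence σ₀² = 1/0.004261 ≈ 234.7.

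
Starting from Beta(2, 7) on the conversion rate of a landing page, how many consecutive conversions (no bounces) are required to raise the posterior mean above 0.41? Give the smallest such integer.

k = 3

After k conversions and 0 bounces the posterior is Beta(2+k, 7), with mean (2+k)/(2+7+k).
Set (2+k)/(9+k) > 0.41 and solve: k > (0.41·9 − 2)/(1 − 0.41) = 2.864.
The smallest integer exceeding 2.864 is 3, and checking k=3: (5)/(12) = 0.4167 > 0.41.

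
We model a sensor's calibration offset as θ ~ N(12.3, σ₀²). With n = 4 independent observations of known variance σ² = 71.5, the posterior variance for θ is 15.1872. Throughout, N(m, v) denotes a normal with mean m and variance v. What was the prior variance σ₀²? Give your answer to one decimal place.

σ₀² = 101.0

For the Normal–Normal model with known σ², precisions add: τ_n = τ₀ + n/σ².
So 1/σ₀² = 1/15.1872 − 4/71.5 = 0.065845 − 0.055944 = 0.009901.
Hence σ₀² = 1/0.009901 ≈ 101.0.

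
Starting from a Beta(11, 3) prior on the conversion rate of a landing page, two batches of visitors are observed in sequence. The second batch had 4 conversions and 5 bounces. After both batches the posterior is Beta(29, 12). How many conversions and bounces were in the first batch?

Because Beta–binomial updating is additive in the counts, the combined data contributed (α_post−α_prior, β_post−β_prior) successes and failures.
Total across both batches: 29−11=18 conversions, 12−3=9 bounces.
Subtract the second batch: 18−4=14 conversions and 9−5=4 bounces.

14 conversions and 4 bounces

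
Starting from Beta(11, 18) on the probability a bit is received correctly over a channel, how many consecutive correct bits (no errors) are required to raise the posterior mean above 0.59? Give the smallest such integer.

k = 15

After k correct bits and 0 errors the posterior is Beta(11+k, 18), with mean (11+k)/(11+18+k).
Set (11+k)/(29+k) > 0.59 and solve: k > (0.59·29 − 11)/(1 − 0.59) = 14.902.
The smallest integer exceeding 14.902 is 15.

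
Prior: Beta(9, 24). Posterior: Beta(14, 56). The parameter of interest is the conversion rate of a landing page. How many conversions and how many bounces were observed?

Beta is conjugate to the binomial likelihood: posterior = Beta(a+s, b+f).
Match parameters: s=14−9=5, f=56−24=32.

5 conversions and 32 bounces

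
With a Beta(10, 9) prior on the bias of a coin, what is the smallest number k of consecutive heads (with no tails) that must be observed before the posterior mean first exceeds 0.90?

After k heads and 0 tails the posterior is Beta(10+k, 9), with mean (10+k)/(10+9+k).
Set (10+k)/(19+k) > 0.90 and solve: k > (0.90·19 − 10)/(1 − 0.90) = 71.000.
The smallest integer exceeding 71.000 is 72, and checking k=72: (82)/(91) = 0.9011 > 0.90.

k = 72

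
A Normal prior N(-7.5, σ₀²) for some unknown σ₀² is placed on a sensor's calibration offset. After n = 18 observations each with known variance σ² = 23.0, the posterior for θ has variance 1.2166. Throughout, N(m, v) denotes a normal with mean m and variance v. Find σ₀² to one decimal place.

For the Normal–Normal model with known σ², precisions add: τ_n = τ₀ + n/σ².
So 1/σ₀² = 1/1.2166 − 18/23.0 = 0.821963 − 0.782609 = 0.039354.
Hence σ₀² = 1/0.039354 ≈ 25.4.

σ₀² = 25.4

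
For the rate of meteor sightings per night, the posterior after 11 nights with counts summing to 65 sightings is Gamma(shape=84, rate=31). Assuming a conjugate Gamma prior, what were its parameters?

Gamma–Poisson conjugacy: posterior shape = α + Σxᵢ, posterior rate = β + n.
So α = 84 − 65 = 19 and β = 31 − 11 = 20.

Gamma(shape=19, rate=20)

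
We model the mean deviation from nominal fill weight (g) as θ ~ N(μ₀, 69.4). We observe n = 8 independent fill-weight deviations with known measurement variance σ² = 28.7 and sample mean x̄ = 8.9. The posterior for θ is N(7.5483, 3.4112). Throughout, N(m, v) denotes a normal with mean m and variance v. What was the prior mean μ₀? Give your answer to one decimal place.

μ₀ = -18.6

The posterior mean is a precision-weighted average: μ_n = (τ₀μ₀ + τ_data·x̄)/(τ₀+τ_data), with τ₀=1/σ₀² and τ_data=n/σ².
Here τ₀ = 1/69.4 = 0.014409 and τ_data = 8/28.7 = 0.278746, so τ_n = 0.293155.
Rearranging for μ₀: μ₀ = (μ_n·τ_n − τ_data·x̄)/τ₀ = (7.5483·0.293155 − 0.278746·8.9) / 0.014409 = -0.268018/0.014409 ≈ -18.6.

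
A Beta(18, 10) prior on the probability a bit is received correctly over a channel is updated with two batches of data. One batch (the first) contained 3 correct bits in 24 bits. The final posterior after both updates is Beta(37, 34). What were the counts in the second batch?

16 correct bits and 3 errors

Because Beta–binomial updating is additive in the counts, the combined data contributed (α_post−α_prior, β_post−β_prior) successes and failures.
Total across both batches: 37−18=19 correct bits, 34−10=24 errors.
Subtract the first batch: 19−3=16 correct bits and 24−21=3 errors.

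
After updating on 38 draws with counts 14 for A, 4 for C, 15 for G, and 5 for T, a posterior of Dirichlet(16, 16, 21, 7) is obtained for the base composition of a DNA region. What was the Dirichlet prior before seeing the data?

Dirichlet(2, 12, 6, 2)

For a Dirichlet(α) prior with multinomial counts c, the posterior is Dirichlet(α + c) componentwise.
Subtract each count from the matching posterior parameter: 16−14=2, 16−4=12, 21−15=6, 7−5=2.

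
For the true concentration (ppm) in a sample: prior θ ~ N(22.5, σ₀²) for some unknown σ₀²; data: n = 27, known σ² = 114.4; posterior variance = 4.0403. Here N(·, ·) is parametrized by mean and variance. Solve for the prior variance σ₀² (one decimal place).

For the Normal–Normal model with known σ², precisions add: τ_n = τ₀ + n/σ².
So 1/σ₀² = 1/4.0403 − 27/114.4 = 0.247506 − 0.236014 = 0.011492.
Hence σ₀² = 1/0.011492 ≈ 87.0.

σ₀² = 87.0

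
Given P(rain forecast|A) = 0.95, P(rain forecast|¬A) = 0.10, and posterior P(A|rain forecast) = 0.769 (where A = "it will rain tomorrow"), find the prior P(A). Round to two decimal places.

P(A) = 0.26

Bayes' rule in odds form gives O(A|E) = O(A)·[P(E|A)/P(E|¬A)], hence O(A) = O(A|E)/LR.
Posterior odds = 0.769/(1−0.769) = 3.3290. LR = 0.95/0.10 = 9.5000.
Prior odds = 3.3290/9.5000 = 0.3504, so P(A) = 0.3504/(1+0.3504) ≈ 0.26.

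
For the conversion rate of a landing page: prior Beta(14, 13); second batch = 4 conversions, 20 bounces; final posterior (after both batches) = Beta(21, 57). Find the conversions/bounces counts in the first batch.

Sequential conjugate updates are equivalent to a single update on the pooled data, so total successes = posterior α − prior α and total failures = posterior β − prior β.
Total across both batches: 21−14=7 conversions, 57−13=44 bounces.
Subtract the second batch: 7−4=3 conversions and 44−20=24 bounces.

3 conversions and 24 bounces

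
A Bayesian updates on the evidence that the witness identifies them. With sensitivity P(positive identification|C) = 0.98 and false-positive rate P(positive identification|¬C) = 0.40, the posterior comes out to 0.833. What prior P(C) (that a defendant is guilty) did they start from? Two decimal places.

Bayes' rule in odds form gives O(C|E) = O(C)·[P(E|C)/P(E|¬C)], hence O(C) = O(C|E)/LR.
Posterior odds = 0.833/(1−0.833) = 4.9880. LR = 0.98/0.40 = 2.4500.
Prior odds = 4.9880/2.4500 = 2.0359, so P(C) = 2.0359/(1+2.0359) ≈ 0.67.

P(C) = 0.67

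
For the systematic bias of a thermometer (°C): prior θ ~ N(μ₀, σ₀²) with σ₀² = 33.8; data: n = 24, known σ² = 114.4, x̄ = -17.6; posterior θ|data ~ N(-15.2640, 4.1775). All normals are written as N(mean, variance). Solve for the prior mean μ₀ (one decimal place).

μ₀ = 1.3

With known observation variance, the Normal–Normal posterior has precision τ_n = τ₀ + n/σ² and mean μ_n = (τ₀μ₀ + (n/σ²)x̄)/τ_n.
Here τ₀ = 1/33.8 = 0.029586 and τ_data = 24/114.4 = 0.209790, so τ_n = 0.239376.
Rearranging for μ₀: μ₀ = (μ_n·τ_n − τ_data·x̄)/τ₀ = (-15.2640·0.239376 − 0.209790·-17.6) / 0.029586 = 0.038469/0.029586 ≈ 1.3.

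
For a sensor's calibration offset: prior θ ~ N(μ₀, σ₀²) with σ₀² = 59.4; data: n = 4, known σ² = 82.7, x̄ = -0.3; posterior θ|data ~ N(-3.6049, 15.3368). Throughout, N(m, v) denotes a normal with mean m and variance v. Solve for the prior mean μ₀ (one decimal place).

With known observation variance, the Normal–Normal posterior has precision τ_n = τ₀ + n/σ² and mean μ_n = (τ₀μ₀ + (n/σ²)x̄)/τ_n.
Here τ₀ = 1/59.4 = 0.016835 and τ_data = 4/82.7 = 0.048368, so τ_n = 0.065203.
Rearranging for μ₀: μ₀ = (μ_n·τ_n − τ_data·x̄)/τ₀ = (-3.6049·0.065203 − 0.048368·-0.3) / 0.016835 = -0.220540/0.016835 ≈ -13.1.

μ₀ = -13.1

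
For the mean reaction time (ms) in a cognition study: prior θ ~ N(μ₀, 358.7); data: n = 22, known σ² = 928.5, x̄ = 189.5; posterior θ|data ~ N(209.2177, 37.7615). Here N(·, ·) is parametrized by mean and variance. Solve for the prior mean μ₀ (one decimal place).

μ₀ = 376.8

The posterior mean is a precision-weighted average: μ_n = (τ₀μ₀ + τ_data·x̄)/(τ₀+τ_data), with τ₀=1/σ₀² and τ_data=n/σ².
Here τ₀ = 1/358.7 = 0.002788 and τ_data = 22/928.5 = 0.023694, so τ_n = 0.026482.
Rearranging for μ₀: μ₀ = (μ_n·τ_n − τ_data·x̄)/τ₀ = (209.2177·0.026482 − 0.023694·189.5) / 0.002788 = 1.050490/0.002788 ≈ 376.8.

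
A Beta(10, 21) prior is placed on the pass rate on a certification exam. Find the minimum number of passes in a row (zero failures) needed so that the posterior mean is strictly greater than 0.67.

k = 33

After k passes and 0 failures the posterior is Beta(10+k, 21), with mean (10+k)/(10+21+k).
Set (10+k)/(31+k) > 0.67 and solve: k > (0.67·31 − 10)/(1 − 0.67) = 32.636.
The smallest integer exceeding 32.636 is 33, and checking k=33: (43)/(64) = 0.6719 > 0.67.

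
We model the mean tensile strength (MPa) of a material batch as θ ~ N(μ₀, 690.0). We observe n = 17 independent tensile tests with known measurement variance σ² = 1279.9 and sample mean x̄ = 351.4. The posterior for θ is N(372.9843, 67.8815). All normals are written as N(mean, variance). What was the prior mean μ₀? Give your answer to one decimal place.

The posterior mean is a precision-weighted average: μ_n = (τ₀μ₀ + τ_data·x̄)/(τ₀+τ_data), with τ₀=1/σ₀² and τ_data=n/σ².
Here τ₀ = 1/690.0 = 0.001449 and τ_data = 17/1279.9 = 0.013282, so τ_n = 0.014731.
Rearranging for μ₀: μ₀ = (μ_n·τ_n − τ_data·x̄)/τ₀ = (372.9843·0.014731 − 0.013282·351.4) / 0.001449 = 0.827137/0.001449 ≈ 570.8.

μ₀ = 570.8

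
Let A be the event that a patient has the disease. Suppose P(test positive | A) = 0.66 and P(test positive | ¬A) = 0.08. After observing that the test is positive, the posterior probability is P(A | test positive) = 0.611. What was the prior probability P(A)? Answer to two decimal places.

In odds form, posterior odds = prior odds × likelihood ratio, so prior odds = posterior odds ÷ LR.
Posterior odds = 0.611/(1−0.611) = 1.5707. LR = 0.66/0.08 = 8.2500.
Prior odds = 1.5707/8.2500 = 0.1904, so P(A) = 0.1904/(1+0.1904) ≈ 0.16.

P(A) = 0.16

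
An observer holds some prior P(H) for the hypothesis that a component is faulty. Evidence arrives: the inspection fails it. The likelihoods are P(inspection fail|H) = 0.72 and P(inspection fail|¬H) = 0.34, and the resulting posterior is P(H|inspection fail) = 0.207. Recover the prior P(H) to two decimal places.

Bayes' rule in odds form gives O(H|E) = O(H)·[P(E|H)/P(E|¬H)], hence O(H) = O(H|E)/LR.
Posterior odds = 0.207/(1−0.207) = 0.2610. LR = 0.72/0.34 = 2.1176.
Prior odds = 0.2610/2.1176 = 0.1233, so P(H) = 0.1233/(1+0.1233) ≈ 0.11.

P(H) = 0.11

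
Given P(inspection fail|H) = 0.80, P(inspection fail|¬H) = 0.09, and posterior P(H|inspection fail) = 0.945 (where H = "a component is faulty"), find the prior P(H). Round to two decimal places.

In odds form, posterior odds = prior odds × likelihood ratio, so prior odds = posterior odds ÷ LR.
Posterior odds = 0.945/(1−0.945) = 17.1818. LR = 0.80/0.09 = 8.8889.
Prior odds = 17.1818/8.8889 = 1.9330, so P(H) = 1.9330/(1+1.9330) ≈ 0.66.

P(H) = 0.66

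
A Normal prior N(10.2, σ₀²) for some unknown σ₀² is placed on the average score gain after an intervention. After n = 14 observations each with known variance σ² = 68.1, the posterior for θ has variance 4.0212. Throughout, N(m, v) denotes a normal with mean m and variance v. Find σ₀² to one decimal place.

σ₀² = 23.2

Posterior precision equals prior precision plus data precision: 1/σ_n² = 1/σ₀² + n/σ².
So 1/σ₀² = 1/4.0212 − 14/68.1 = 0.248682 − 0.205580 = 0.043102.
Hence σ₀² = 1/0.043102 ≈ 23.2.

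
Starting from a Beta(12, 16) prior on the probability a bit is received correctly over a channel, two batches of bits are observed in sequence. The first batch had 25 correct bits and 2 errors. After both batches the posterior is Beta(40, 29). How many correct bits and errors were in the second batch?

3 correct bits and 11 errors

Sequential conjugate updates are equivalent to a single update on the pooled data, so total successes = posterior α − prior α and total failures = posterior β − prior β.
Total across both batches: 40−12=28 correct bits, 29−16=13 errors.
Subtract the first batch: 28−25=3 correct bits and 13−2=11 errors.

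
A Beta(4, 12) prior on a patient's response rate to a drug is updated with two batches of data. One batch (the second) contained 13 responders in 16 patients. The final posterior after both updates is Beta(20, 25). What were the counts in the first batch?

3 responders and 10 non-responders

Sequential conjugate updates are equivalent to a single update on the pooled data, so total successes = posterior α − prior α and total failures = posterior β − prior β.
Total across both batches: 20−4=16 responders, 25−12=13 non-responders.
Subtract the second batch: 16−13=3 responders and 13−3=10 non-responders.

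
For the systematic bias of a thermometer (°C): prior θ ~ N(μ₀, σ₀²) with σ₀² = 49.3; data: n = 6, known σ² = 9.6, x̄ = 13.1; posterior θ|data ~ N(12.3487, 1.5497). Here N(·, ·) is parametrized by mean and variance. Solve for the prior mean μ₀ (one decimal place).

μ₀ = -10.8

The posterior mean is a precision-weighted average: μ_n = (τ₀μ₀ + τ_data·x̄)/(τ₀+τ_data), with τ₀=1/σ₀² and τ_data=n/σ².
Here τ₀ = 1/49.3 = 0.020284 and τ_data = 6/9.6 = 0.625000, so τ_n = 0.645284.
Rearranging for μ₀: μ₀ = (μ_n·τ_n − τ_data·x̄)/τ₀ = (12.3487·0.645284 − 0.625000·13.1) / 0.020284 = -0.219081/0.020284 ≈ -10.8.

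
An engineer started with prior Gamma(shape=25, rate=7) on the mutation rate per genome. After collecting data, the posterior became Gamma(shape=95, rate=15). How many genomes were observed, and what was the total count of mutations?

n = 8 genomes with total 70 mutations

Gamma–Poisson conjugacy: posterior shape = α + Σxᵢ, posterior rate = β + n.
Matching: Σxᵢ = 95 − 25 = 70 and n = 15 − 7 = 8.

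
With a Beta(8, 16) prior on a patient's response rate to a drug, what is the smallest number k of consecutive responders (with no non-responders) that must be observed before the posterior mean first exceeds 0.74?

k = 38

After k responders and 0 non-responders the posterior is Beta(8+k, 16), with mean (8+k)/(8+16+k).
Set (8+k)/(24+k) > 0.74 and solve: k > (0.74·24 − 8)/(1 − 0.74) = 37.538.
The smallest integer exceeding 37.538 is 38, and checking k=38: (46)/(62) = 0.7419 > 0.74.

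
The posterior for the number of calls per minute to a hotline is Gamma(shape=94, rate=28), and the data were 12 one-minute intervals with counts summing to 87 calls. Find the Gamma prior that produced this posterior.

Gamma–Poisson conjugacy: posterior shape = α + Σxᵢ, posterior rate = β + n.
So α = 94 − 87 = 7 and β = 28 − 12 = 16.

Gamma(shape=7, rate=16)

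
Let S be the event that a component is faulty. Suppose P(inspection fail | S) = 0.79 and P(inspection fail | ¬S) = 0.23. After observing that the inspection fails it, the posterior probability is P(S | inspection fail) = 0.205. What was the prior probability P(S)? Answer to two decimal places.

Bayes' rule in odds form gives O(S|E) = O(S)·[P(E|S)/P(E|¬S)], hence O(S) = O(S|E)/LR.
Posterior odds = 0.205/(1−0.205) = 0.2579. LR = 0.79/0.23 = 3.4348.
Prior odds = 0.2579/3.4348 = 0.0751, so P(S) = 0.0751/(1+0.0751) ≈ 0.07.

P(S) = 0.07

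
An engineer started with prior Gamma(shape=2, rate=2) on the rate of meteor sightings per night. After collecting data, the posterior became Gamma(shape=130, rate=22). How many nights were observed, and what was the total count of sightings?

n = 20 nights with total 128 sightings

A Gamma(α, β) prior (rate parametrization) on a Poisson rate with n observations summing to S gives posterior Gamma(α+S, β+n).
Matching: Σxᵢ = 130 − 2 = 128 and n = 22 − 2 = 20.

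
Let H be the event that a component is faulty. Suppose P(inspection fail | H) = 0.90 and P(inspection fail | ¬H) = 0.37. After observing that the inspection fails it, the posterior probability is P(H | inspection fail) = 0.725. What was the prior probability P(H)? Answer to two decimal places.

P(H) = 0.52

In odds form, posterior odds = prior odds × likelihood ratio, so prior odds = posterior odds ÷ LR.
Posterior odds = 0.725/(1−0.725) = 2.6364. LR = 0.90/0.37 = 2.4324.
Prior odds = 2.6364/2.4324 = 1.0839, so P(H) = 1.0839/(1+1.0839) ≈ 0.52.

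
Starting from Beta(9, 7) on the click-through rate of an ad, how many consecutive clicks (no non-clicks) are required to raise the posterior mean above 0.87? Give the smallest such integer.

After k clicks and 0 non-clicks the posterior is Beta(9+k, 7), with mean (9+k)/(9+7+k).
Set (9+k)/(16+k) > 0.87 and solve: k > (0.87·16 − 9)/(1 − 0.87) = 37.846.
The smallest integer exceeding 37.846 is 38, and checking k=38: (47)/(54) = 0.8704 > 0.87.

k = 38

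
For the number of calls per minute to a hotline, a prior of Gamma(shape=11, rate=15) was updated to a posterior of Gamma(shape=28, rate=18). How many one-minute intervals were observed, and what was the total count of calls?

n = 3 one-minute intervals with total 17 calls

A Gamma(α, β) prior (rate parametrization) on a Poisson rate with n observations summing to S gives posterior Gamma(α+S, β+n).
Matching: Σxᵢ = 28 − 11 = 17 and n = 18 − 15 = 3.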